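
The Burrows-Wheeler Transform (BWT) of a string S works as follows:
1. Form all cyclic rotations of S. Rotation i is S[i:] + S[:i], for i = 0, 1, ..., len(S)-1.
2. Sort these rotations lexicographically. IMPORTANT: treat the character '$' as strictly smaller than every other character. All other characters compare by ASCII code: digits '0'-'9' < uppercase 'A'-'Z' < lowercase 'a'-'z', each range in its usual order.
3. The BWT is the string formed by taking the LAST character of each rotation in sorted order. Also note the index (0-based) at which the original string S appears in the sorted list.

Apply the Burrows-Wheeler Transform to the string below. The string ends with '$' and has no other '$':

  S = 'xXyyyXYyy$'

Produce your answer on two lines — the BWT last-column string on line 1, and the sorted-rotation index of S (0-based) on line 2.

Answer: yyxX$yyYyX
4

Derivation:
All 10 rotations (rotation i = S[i:]+S[:i]):
  rot[0] = xXyyyXYyy$
  rot[1] = XyyyXYyy$x
  rot[2] = yyyXYyy$xX
  rot[3] = yyXYyy$xXy
  rot[4] = yXYyy$xXyy
  rot[5] = XYyy$xXyyy
  rot[6] = Yyy$xXyyyX
  rot[7] = yy$xXyyyXY
  rot[8] = y$xXyyyXYy
  rot[9] = $xXyyyXYyy
Sorted (with $ < everything):
  sorted[0] = $xXyyyXYyy  (last char: 'y')
  sorted[1] = XYyy$xXyyy  (last char: 'y')
  sorted[2] = XyyyXYyy$x  (last char: 'x')
  sorted[3] = Yyy$xXyyyX  (last char: 'X')
  sorted[4] = xXyyyXYyy$  (last char: '$')
  sorted[5] = y$xXyyyXYy  (last char: 'y')
  sorted[6] = yXYyy$xXyy  (last char: 'y')
  sorted[7] = yy$xXyyyXY  (last char: 'Y')
  sorted[8] = yyXYyy$xXy  (last char: 'y')
  sorted[9] = yyyXYyy$xX  (last char: 'X')
Last column: yyxX$yyYyX
Original string S is at sorted index 4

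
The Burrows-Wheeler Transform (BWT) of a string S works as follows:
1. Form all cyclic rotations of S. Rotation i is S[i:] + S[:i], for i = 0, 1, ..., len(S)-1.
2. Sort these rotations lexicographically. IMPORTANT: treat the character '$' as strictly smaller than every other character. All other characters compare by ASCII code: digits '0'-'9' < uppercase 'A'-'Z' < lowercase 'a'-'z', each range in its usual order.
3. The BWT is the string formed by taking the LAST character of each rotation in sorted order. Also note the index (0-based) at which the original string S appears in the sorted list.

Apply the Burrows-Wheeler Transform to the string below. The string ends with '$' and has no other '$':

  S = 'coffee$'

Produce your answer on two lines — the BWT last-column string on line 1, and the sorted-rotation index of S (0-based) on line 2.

All 7 rotations (rotation i = S[i:]+S[:i]):
  rot[0] = coffee$
  rot[1] = offee$c
  rot[2] = ffee$co
  rot[3] = fee$cof
  rot[4] = ee$coff
  rot[5] = e$coffe
  rot[6] = $coffee
Sorted (with $ < everything):
  sorted[0] = $coffee  (last char: 'e')
  sorted[1] = coffee$  (last char: '$')
  sorted[2] = e$coffe  (last char: 'e')
  sorted[3] = ee$coff  (last char: 'f')
  sorted[4] = fee$cof  (last char: 'f')
  sorted[5] = ffee$co  (last char: 'o')
  sorted[6] = offee$c  (last char: 'c')
Last column: e$effoc
Original string S is at sorted index 1

Answer: e$effoc
1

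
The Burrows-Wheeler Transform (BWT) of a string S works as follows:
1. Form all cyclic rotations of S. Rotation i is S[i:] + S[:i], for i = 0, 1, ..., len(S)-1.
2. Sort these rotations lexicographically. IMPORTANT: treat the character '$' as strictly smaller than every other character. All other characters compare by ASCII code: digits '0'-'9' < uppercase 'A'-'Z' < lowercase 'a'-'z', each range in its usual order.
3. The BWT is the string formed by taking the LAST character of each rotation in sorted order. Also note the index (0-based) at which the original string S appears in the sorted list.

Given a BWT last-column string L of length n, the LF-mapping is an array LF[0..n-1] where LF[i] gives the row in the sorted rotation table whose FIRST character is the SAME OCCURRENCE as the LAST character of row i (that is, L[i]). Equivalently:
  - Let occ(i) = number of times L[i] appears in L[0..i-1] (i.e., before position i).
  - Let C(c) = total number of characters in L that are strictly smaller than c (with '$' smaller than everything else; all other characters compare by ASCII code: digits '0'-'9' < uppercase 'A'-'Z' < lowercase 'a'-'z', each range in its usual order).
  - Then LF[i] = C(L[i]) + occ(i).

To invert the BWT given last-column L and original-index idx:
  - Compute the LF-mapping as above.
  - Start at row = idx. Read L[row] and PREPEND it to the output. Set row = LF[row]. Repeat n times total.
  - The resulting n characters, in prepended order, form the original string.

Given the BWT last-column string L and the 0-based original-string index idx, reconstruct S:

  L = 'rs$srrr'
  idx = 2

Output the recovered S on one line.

LF mapping: 1 5 0 6 2 3 4
Walk LF starting at row 2, prepending L[row]:
  step 1: row=2, L[2]='$', prepend. Next row=LF[2]=0
  step 2: row=0, L[0]='r', prepend. Next row=LF[0]=1
  step 3: row=1, L[1]='s', prepend. Next row=LF[1]=5
  step 4: row=5, L[5]='r', prepend. Next row=LF[5]=3
  step 5: row=3, L[3]='s', prepend. Next row=LF[3]=6
  step 6: row=6, L[6]='r', prepend. Next row=LF[6]=4
  step 7: row=4, L[4]='r', prepend. Next row=LF[4]=2
Reversed output: rrsrsr$

Answer: rrsrsr$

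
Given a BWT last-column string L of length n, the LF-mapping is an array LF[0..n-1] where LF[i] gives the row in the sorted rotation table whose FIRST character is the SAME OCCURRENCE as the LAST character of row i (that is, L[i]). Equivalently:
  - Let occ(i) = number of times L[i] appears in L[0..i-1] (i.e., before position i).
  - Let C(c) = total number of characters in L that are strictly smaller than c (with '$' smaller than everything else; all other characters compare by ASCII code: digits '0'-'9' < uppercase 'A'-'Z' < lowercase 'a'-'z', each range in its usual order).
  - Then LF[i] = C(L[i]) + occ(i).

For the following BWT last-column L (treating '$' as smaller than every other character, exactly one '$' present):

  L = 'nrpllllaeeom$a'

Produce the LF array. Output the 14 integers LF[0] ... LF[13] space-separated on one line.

Char counts: '$':1, 'a':2, 'e':2, 'l':4, 'm':1, 'n':1, 'o':1, 'p':1, 'r':1
C (first-col start): C('$')=0, C('a')=1, C('e')=3, C('l')=5, C('m')=9, C('n')=10, C('o')=11, C('p')=12, C('r')=13
L[0]='n': occ=0, LF[0]=C('n')+0=10+0=10
L[1]='r': occ=0, LF[1]=C('r')+0=13+0=13
L[2]='p': occ=0, LF[2]=C('p')+0=12+0=12
L[3]='l': occ=0, LF[3]=C('l')+0=5+0=5
L[4]='l': occ=1, LF[4]=C('l')+1=5+1=6
L[5]='l': occ=2, LF[5]=C('l')+2=5+2=7
L[6]='l': occ=3, LF[6]=C('l')+3=5+3=8
L[7]='a': occ=0, LF[7]=C('a')+0=1+0=1
L[8]='e': occ=0, LF[8]=C('e')+0=3+0=3
L[9]='e': occ=1, LF[9]=C('e')+1=3+1=4
L[10]='o': occ=0, LF[10]=C('o')+0=11+0=11
L[11]='m': occ=0, LF[11]=C('m')+0=9+0=9
L[12]='$': occ=0, LF[12]=C('$')+0=0+0=0
L[13]='a': occ=1, LF[13]=C('a')+1=1+1=2

Answer: 10 13 12 5 6 7 8 1 3 4 11 9 0 2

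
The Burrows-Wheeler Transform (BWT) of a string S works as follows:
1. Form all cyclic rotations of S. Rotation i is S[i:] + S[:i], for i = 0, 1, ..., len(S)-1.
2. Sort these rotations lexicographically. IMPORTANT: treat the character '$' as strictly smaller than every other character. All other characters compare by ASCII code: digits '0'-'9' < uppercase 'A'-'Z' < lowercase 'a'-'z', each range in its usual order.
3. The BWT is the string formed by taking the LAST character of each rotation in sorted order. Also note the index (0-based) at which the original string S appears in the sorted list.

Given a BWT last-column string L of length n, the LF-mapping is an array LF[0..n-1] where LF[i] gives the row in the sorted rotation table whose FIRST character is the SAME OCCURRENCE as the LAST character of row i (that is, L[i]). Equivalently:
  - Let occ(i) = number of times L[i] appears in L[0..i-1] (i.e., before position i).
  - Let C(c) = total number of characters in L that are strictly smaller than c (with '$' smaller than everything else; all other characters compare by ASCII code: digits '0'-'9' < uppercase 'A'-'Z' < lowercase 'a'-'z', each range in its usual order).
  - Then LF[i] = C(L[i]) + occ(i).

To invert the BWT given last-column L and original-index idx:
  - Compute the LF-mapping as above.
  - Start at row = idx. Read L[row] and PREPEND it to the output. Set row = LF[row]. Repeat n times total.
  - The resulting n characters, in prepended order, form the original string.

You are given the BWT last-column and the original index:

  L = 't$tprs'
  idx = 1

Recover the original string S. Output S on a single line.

LF mapping: 4 0 5 1 2 3
Walk LF starting at row 1, prepending L[row]:
  step 1: row=1, L[1]='$', prepend. Next row=LF[1]=0
  step 2: row=0, L[0]='t', prepend. Next row=LF[0]=4
  step 3: row=4, L[4]='r', prepend. Next row=LF[4]=2
  step 4: row=2, L[2]='t', prepend. Next row=LF[2]=5
  step 5: row=5, L[5]='s', prepend. Next row=LF[5]=3
  step 6: row=3, L[3]='p', prepend. Next row=LF[3]=1
Reversed output: pstrt$

Answer: pstrt$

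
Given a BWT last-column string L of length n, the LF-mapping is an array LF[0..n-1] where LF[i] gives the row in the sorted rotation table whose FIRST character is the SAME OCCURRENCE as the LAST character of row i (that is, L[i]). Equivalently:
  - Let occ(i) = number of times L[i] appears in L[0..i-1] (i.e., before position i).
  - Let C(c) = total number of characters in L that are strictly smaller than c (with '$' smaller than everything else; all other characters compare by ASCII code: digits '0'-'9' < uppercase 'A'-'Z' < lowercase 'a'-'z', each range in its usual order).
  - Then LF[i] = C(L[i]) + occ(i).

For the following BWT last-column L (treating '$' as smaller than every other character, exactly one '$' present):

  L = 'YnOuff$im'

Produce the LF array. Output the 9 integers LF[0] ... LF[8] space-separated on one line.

Char counts: '$':1, 'O':1, 'Y':1, 'f':2, 'i':1, 'm':1, 'n':1, 'u':1
C (first-col start): C('$')=0, C('O')=1, C('Y')=2, C('f')=3, C('i')=5, C('m')=6, C('n')=7, C('u')=8
L[0]='Y': occ=0, LF[0]=C('Y')+0=2+0=2
L[1]='n': occ=0, LF[1]=C('n')+0=7+0=7
L[2]='O': occ=0, LF[2]=C('O')+0=1+0=1
L[3]='u': occ=0, LF[3]=C('u')+0=8+0=8
L[4]='f': occ=0, LF[4]=C('f')+0=3+0=3
L[5]='f': occ=1, LF[5]=C('f')+1=3+1=4
L[6]='$': occ=0, LF[6]=C('$')+0=0+0=0
L[7]='i': occ=0, LF[7]=C('i')+0=5+0=5
L[8]='m': occ=0, LF[8]=C('m')+0=6+0=6

Answer: 2 7 1 8 3 4 0 5 6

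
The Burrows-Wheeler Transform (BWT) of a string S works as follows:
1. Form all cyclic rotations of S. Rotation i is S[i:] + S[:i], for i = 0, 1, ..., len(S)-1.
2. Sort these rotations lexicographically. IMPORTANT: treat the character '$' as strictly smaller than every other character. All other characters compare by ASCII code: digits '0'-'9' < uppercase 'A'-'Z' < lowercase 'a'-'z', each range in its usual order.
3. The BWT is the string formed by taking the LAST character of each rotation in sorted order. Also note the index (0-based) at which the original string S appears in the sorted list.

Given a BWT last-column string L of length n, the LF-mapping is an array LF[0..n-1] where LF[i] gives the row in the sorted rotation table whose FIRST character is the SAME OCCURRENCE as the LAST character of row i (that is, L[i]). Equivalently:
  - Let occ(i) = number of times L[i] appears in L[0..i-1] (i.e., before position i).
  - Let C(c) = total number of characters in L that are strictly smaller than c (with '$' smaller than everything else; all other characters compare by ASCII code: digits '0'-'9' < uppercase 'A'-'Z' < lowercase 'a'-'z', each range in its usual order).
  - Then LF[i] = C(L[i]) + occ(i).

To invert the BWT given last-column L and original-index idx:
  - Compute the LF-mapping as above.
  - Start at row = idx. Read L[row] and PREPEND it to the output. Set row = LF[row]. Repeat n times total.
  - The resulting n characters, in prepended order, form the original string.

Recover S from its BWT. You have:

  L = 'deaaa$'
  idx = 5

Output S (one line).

LF mapping: 4 5 1 2 3 0
Walk LF starting at row 5, prepending L[row]:
  step 1: row=5, L[5]='$', prepend. Next row=LF[5]=0
  step 2: row=0, L[0]='d', prepend. Next row=LF[0]=4
  step 3: row=4, L[4]='a', prepend. Next row=LF[4]=3
  step 4: row=3, L[3]='a', prepend. Next row=LF[3]=2
  step 5: row=2, L[2]='a', prepend. Next row=LF[2]=1
  step 6: row=1, L[1]='e', prepend. Next row=LF[1]=5
Reversed output: eaaad$

Answer: eaaad$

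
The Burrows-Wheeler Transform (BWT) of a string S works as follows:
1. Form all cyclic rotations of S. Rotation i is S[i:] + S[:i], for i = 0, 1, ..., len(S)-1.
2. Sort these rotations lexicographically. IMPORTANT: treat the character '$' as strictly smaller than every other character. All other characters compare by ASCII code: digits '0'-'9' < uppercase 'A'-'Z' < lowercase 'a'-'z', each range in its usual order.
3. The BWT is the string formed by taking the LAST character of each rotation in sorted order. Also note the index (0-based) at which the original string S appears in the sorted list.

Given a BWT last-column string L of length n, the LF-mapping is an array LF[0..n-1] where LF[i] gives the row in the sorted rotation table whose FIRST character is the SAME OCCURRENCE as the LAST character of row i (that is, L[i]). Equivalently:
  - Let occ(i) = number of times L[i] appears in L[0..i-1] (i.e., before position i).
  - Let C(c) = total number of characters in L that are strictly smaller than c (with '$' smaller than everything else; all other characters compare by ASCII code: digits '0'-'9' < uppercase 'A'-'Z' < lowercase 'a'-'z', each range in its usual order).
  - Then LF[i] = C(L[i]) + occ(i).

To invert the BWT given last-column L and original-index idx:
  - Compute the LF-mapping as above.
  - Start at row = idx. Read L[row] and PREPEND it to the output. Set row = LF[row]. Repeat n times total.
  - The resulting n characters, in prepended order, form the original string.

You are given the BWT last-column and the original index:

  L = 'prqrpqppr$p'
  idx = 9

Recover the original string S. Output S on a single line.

LF mapping: 1 8 6 9 2 7 3 4 10 0 5
Walk LF starting at row 9, prepending L[row]:
  step 1: row=9, L[9]='$', prepend. Next row=LF[9]=0
  step 2: row=0, L[0]='p', prepend. Next row=LF[0]=1
  step 3: row=1, L[1]='r', prepend. Next row=LF[1]=8
  step 4: row=8, L[8]='r', prepend. Next row=LF[8]=10
  step 5: row=10, L[10]='p', prepend. Next row=LF[10]=5
  step 6: row=5, L[5]='q', prepend. Next row=LF[5]=7
  step 7: row=7, L[7]='p', prepend. Next row=LF[7]=4
  step 8: row=4, L[4]='p', prepend. Next row=LF[4]=2
  step 9: row=2, L[2]='q', prepend. Next row=LF[2]=6
  step 10: row=6, L[6]='p', prepend. Next row=LF[6]=3
  step 11: row=3, L[3]='r', prepend. Next row=LF[3]=9
Reversed output: rpqppqprrp$

Answer: rpqppqprrp$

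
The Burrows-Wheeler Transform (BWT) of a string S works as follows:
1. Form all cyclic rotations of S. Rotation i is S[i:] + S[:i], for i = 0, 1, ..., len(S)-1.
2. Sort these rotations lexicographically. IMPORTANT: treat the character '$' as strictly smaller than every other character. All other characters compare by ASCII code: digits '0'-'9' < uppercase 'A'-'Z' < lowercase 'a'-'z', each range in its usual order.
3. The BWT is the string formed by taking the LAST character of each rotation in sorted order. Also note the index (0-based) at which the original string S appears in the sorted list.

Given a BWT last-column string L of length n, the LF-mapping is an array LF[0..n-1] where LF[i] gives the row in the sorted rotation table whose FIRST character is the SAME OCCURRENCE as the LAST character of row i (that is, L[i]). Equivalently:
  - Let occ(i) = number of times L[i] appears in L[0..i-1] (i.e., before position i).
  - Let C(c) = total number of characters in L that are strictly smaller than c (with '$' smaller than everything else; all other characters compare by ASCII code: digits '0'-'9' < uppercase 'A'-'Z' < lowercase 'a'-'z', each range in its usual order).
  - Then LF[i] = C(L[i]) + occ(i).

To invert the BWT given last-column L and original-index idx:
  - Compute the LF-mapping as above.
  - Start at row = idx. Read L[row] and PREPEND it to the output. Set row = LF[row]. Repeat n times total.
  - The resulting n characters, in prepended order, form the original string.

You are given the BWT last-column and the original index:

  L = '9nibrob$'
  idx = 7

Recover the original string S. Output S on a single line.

Answer: ribbon9$

Derivation:
LF mapping: 1 5 4 2 7 6 3 0
Walk LF starting at row 7, prepending L[row]:
  step 1: row=7, L[7]='$', prepend. Next row=LF[7]=0
  step 2: row=0, L[0]='9', prepend. Next row=LF[0]=1
  step 3: row=1, L[1]='n', prepend. Next row=LF[1]=5
  step 4: row=5, L[5]='o', prepend. Next row=LF[5]=6
  step 5: row=6, L[6]='b', prepend. Next row=LF[6]=3
  step 6: row=3, L[3]='b', prepend. Next row=LF[3]=2
  step 7: row=2, L[2]='i', prepend. Next row=LF[2]=4
  step 8: row=4, L[4]='r', prepend. Next row=LF[4]=7
Reversed output: ribbon9$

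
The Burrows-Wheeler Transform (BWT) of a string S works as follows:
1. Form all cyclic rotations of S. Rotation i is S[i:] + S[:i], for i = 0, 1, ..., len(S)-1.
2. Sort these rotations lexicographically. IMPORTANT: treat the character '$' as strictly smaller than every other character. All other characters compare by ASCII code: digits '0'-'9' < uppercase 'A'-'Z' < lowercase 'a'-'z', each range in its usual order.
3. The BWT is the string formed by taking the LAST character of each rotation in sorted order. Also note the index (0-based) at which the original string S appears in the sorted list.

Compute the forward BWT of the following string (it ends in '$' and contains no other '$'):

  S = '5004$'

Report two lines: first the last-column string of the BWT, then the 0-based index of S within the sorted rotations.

Answer: 4500$
4

Derivation:
All 5 rotations (rotation i = S[i:]+S[:i]):
  rot[0] = 5004$
  rot[1] = 004$5
  rot[2] = 04$50
  rot[3] = 4$500
  rot[4] = $5004
Sorted (with $ < everything):
  sorted[0] = $5004  (last char: '4')
  sorted[1] = 004$5  (last char: '5')
  sorted[2] = 04$50  (last char: '0')
  sorted[3] = 4$500  (last char: '0')
  sorted[4] = 5004$  (last char: '$')
Last column: 4500$
Original string S is at sorted index 4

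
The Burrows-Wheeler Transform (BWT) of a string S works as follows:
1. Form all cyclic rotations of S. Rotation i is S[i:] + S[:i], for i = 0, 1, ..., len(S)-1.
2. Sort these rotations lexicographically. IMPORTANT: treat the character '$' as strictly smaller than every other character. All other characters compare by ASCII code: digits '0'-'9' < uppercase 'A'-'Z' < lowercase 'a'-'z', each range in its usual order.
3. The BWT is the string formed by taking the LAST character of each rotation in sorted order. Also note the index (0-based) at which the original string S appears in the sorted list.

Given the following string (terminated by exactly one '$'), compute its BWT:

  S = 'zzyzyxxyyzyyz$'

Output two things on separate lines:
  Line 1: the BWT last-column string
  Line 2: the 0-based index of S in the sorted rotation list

All 14 rotations (rotation i = S[i:]+S[:i]):
  rot[0] = zzyzyxxyyzyyz$
  rot[1] = zyzyxxyyzyyz$z
  rot[2] = yzyxxyyzyyz$zz
  rot[3] = zyxxyyzyyz$zzy
  rot[4] = yxxyyzyyz$zzyz
  rot[5] = xxyyzyyz$zzyzy
  rot[6] = xyyzyyz$zzyzyx
  rot[7] = yyzyyz$zzyzyxx
  rot[8] = yzyyz$zzyzyxxy
  rot[9] = zyyz$zzyzyxxyy
  rot[10] = yyz$zzyzyxxyyz
  rot[11] = yz$zzyzyxxyyzy
  rot[12] = z$zzyzyxxyyzyy
  rot[13] = $zzyzyxxyyzyyz
Sorted (with $ < everything):
  sorted[0] = $zzyzyxxyyzyyz  (last char: 'z')
  sorted[1] = xxyyzyyz$zzyzy  (last char: 'y')
  sorted[2] = xyyzyyz$zzyzyx  (last char: 'x')
  sorted[3] = yxxyyzyyz$zzyz  (last char: 'z')
  sorted[4] = yyz$zzyzyxxyyz  (last char: 'z')
  sorted[5] = yyzyyz$zzyzyxx  (last char: 'x')
  sorted[6] = yz$zzyzyxxyyzy  (last char: 'y')
  sorted[7] = yzyxxyyzyyz$zz  (last char: 'z')
  sorted[8] = yzyyz$zzyzyxxy  (last char: 'y')
  sorted[9] = z$zzyzyxxyyzyy  (last char: 'y')
  sorted[10] = zyxxyyzyyz$zzy  (last char: 'y')
  sorted[11] = zyyz$zzyzyxxyy  (last char: 'y')
  sorted[12] = zyzyxxyyzyyz$z  (last char: 'z')
  sorted[13] = zzyzyxxyyzyyz$  (last char: '$')
Last column: zyxzzxyzyyyyz$
Original string S is at sorted index 13

Answer: zyxzzxyzyyyyz$
13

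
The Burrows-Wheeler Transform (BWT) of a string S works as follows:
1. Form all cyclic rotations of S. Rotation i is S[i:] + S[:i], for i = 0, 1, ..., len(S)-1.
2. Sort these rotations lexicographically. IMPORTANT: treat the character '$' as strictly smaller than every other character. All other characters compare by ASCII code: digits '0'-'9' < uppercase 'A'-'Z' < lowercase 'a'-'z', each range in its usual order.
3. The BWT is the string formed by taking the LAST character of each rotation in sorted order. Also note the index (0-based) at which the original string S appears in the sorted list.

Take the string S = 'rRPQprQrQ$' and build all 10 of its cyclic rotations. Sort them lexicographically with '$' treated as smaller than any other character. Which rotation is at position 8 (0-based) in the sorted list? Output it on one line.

Answer: rQrQ$rRPQp

Derivation:
All 10 rotations (rotation i = S[i:]+S[:i]):
  rot[0] = rRPQprQrQ$
  rot[1] = RPQprQrQ$r
  rot[2] = PQprQrQ$rR
  rot[3] = QprQrQ$rRP
  rot[4] = prQrQ$rRPQ
  rot[5] = rQrQ$rRPQp
  rot[6] = QrQ$rRPQpr
  rot[7] = rQ$rRPQprQ
  rot[8] = Q$rRPQprQr
  rot[9] = $rRPQprQrQ
Sorted (with $ < everything):
  sorted[0] = $rRPQprQrQ
  sorted[1] = PQprQrQ$rR
  sorted[2] = Q$rRPQprQr
  sorted[3] = QprQrQ$rRP
  sorted[4] = QrQ$rRPQpr
  sorted[5] = RPQprQrQ$r
  sorted[6] = prQrQ$rRPQ
  sorted[7] = rQ$rRPQprQ
  sorted[8] = rQrQ$rRPQp
  sorted[9] = rRPQprQrQ$
sorted[8] = rQrQ$rRPQp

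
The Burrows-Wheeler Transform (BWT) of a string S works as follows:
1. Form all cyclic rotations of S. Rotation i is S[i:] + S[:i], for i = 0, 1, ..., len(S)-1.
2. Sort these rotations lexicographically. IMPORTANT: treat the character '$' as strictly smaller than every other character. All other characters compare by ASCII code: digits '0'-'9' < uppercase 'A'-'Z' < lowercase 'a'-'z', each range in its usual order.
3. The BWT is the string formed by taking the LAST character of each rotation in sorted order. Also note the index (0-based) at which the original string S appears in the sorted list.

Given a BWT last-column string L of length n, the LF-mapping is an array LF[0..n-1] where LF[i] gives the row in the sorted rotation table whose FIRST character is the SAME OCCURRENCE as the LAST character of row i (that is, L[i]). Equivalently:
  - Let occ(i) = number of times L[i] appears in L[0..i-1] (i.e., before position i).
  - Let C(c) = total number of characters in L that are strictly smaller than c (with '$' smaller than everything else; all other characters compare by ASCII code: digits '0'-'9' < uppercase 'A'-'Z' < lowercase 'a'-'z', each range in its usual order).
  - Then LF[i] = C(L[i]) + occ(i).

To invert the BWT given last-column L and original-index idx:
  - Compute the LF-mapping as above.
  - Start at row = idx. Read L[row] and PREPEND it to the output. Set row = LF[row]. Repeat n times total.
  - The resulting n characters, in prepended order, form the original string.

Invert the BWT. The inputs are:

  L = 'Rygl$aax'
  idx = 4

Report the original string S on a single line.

Answer: galaxyR$

Derivation:
LF mapping: 1 7 4 5 0 2 3 6
Walk LF starting at row 4, prepending L[row]:
  step 1: row=4, L[4]='$', prepend. Next row=LF[4]=0
  step 2: row=0, L[0]='R', prepend. Next row=LF[0]=1
  step 3: row=1, L[1]='y', prepend. Next row=LF[1]=7
  step 4: row=7, L[7]='x', prepend. Next row=LF[7]=6
  step 5: row=6, L[6]='a', prepend. Next row=LF[6]=3
  step 6: row=3, L[3]='l', prepend. Next row=LF[3]=5
  step 7: row=5, L[5]='a', prepend. Next row=LF[5]=2
  step 8: row=2, L[2]='g', prepend. Next row=LF[2]=4
Reversed output: galaxyR$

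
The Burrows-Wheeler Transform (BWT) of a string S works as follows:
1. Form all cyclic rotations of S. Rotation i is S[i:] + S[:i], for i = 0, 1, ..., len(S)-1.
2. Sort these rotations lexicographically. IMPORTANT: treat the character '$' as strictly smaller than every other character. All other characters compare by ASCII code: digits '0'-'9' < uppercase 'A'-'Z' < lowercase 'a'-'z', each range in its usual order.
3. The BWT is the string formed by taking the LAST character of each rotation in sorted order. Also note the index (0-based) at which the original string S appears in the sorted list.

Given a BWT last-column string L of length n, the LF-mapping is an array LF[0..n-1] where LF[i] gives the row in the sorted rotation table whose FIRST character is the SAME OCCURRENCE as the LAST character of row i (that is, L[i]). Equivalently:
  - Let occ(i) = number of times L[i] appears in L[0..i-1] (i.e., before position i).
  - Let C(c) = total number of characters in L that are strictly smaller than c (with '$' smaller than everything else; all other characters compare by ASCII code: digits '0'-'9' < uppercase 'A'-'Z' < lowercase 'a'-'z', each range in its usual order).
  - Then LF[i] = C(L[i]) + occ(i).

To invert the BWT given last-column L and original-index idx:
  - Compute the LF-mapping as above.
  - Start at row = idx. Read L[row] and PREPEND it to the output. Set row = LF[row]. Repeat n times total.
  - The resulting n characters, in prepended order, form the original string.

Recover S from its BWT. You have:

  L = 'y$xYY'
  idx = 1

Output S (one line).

LF mapping: 4 0 3 1 2
Walk LF starting at row 1, prepending L[row]:
  step 1: row=1, L[1]='$', prepend. Next row=LF[1]=0
  step 2: row=0, L[0]='y', prepend. Next row=LF[0]=4
  step 3: row=4, L[4]='Y', prepend. Next row=LF[4]=2
  step 4: row=2, L[2]='x', prepend. Next row=LF[2]=3
  step 5: row=3, L[3]='Y', prepend. Next row=LF[3]=1
Reversed output: YxYy$

Answer: YxYy$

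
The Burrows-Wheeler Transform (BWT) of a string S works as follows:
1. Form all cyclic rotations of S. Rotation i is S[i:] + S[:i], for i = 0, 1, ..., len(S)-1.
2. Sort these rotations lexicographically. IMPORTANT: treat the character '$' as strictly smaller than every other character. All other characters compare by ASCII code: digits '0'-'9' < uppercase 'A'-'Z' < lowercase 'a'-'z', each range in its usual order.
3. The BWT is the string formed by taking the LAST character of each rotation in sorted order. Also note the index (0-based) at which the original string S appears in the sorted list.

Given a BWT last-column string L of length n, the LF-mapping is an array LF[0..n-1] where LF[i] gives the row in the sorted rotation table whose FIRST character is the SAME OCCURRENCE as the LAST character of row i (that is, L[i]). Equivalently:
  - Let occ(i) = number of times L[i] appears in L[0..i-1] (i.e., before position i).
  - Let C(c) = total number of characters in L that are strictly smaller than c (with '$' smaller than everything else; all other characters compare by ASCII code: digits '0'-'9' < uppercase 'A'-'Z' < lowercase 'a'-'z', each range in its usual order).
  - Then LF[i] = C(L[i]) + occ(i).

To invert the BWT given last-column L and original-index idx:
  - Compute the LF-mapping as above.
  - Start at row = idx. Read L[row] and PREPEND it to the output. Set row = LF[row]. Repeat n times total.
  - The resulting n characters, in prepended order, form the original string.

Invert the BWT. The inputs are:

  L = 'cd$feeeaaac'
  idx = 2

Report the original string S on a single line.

Answer: aecfaedaec$

Derivation:
LF mapping: 4 6 0 10 7 8 9 1 2 3 5
Walk LF starting at row 2, prepending L[row]:
  step 1: row=2, L[2]='$', prepend. Next row=LF[2]=0
  step 2: row=0, L[0]='c', prepend. Next row=LF[0]=4
  step 3: row=4, L[4]='e', prepend. Next row=LF[4]=7
  step 4: row=7, L[7]='a', prepend. Next row=LF[7]=1
  step 5: row=1, L[1]='d', prepend. Next row=LF[1]=6
  step 6: row=6, L[6]='e', prepend. Next row=LF[6]=9
  step 7: row=9, L[9]='a', prepend. Next row=LF[9]=3
  step 8: row=3, L[3]='f', prepend. Next row=LF[3]=10
  step 9: row=10, L[10]='c', prepend. Next row=LF[10]=5
  step 10: row=5, L[5]='e', prepend. Next row=LF[5]=8
  step 11: row=8, L[8]='a', prepend. Next row=LF[8]=2
Reversed output: aecfaedaec$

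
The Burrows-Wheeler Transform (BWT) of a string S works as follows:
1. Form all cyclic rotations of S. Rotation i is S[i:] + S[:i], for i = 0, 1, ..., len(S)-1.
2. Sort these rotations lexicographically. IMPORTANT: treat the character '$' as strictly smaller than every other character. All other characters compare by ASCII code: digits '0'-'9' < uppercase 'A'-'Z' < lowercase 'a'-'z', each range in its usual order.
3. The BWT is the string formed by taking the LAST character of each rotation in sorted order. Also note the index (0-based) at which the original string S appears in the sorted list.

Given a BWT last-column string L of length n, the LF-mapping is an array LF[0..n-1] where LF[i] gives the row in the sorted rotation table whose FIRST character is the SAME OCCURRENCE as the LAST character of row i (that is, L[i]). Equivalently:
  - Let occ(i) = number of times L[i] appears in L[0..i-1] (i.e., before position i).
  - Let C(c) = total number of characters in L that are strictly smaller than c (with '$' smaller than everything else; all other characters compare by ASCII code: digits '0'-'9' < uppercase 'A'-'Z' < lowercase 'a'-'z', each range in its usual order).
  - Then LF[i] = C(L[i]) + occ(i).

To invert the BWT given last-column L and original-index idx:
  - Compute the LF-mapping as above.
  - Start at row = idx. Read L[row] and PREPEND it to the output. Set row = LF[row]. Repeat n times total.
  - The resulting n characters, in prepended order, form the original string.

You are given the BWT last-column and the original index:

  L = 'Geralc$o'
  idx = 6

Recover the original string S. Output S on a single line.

Answer: oracleG$

Derivation:
LF mapping: 1 4 7 2 5 3 0 6
Walk LF starting at row 6, prepending L[row]:
  step 1: row=6, L[6]='$', prepend. Next row=LF[6]=0
  step 2: row=0, L[0]='G', prepend. Next row=LF[0]=1
  step 3: row=1, L[1]='e', prepend. Next row=LF[1]=4
  step 4: row=4, L[4]='l', prepend. Next row=LF[4]=5
  step 5: row=5, L[5]='c', prepend. Next row=LF[5]=3
  step 6: row=3, L[3]='a', prepend. Next row=LF[3]=2
  step 7: row=2, L[2]='r', prepend. Next row=LF[2]=7
  step 8: row=7, L[7]='o', prepend. Next row=LF[7]=6
Reversed output: oracleG$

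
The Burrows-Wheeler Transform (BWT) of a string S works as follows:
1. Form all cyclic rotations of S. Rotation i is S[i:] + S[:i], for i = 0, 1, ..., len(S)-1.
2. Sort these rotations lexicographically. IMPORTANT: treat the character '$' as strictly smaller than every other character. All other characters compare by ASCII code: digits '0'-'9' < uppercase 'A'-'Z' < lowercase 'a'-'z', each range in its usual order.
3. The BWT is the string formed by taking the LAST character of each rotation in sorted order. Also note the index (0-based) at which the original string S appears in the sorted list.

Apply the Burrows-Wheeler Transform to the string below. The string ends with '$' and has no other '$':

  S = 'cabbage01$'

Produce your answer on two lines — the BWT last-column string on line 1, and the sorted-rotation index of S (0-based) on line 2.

Answer: 1e0cbba$ga
7

Derivation:
All 10 rotations (rotation i = S[i:]+S[:i]):
  rot[0] = cabbage01$
  rot[1] = abbage01$c
  rot[2] = bbage01$ca
  rot[3] = bage01$cab
  rot[4] = age01$cabb
  rot[5] = ge01$cabba
  rot[6] = e01$cabbag
  rot[7] = 01$cabbage
  rot[8] = 1$cabbage0
  rot[9] = $cabbage01
Sorted (with $ < everything):
  sorted[0] = $cabbage01  (last char: '1')
  sorted[1] = 01$cabbage  (last char: 'e')
  sorted[2] = 1$cabbage0  (last char: '0')
  sorted[3] = abbage01$c  (last char: 'c')
  sorted[4] = age01$cabb  (last char: 'b')
  sorted[5] = bage01$cab  (last char: 'b')
  sorted[6] = bbage01$ca  (last char: 'a')
  sorted[7] = cabbage01$  (last char: '$')
  sorted[8] = e01$cabbag  (last char: 'g')
  sorted[9] = ge01$cabba  (last char: 'a')
Last column: 1e0cbba$ga
Original string S is at sorted index 7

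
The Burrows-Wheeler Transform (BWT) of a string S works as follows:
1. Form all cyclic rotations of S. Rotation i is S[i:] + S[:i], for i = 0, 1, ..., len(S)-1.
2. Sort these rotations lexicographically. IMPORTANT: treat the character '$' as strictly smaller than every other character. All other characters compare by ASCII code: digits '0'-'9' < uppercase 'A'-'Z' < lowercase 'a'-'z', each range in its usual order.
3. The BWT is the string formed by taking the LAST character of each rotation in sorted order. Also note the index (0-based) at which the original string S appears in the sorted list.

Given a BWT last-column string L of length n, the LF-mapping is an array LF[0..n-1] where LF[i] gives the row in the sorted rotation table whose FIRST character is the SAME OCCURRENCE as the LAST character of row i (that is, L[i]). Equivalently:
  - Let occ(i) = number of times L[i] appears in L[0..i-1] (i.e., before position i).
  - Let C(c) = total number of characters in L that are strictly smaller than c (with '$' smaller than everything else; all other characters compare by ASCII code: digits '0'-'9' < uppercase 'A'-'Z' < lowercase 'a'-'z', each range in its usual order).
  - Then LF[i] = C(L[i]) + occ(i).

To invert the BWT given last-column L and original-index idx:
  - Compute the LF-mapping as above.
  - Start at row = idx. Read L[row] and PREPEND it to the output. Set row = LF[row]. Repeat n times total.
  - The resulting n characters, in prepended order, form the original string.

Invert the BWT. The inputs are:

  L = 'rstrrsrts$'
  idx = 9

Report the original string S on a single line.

LF mapping: 1 5 8 2 3 6 4 9 7 0
Walk LF starting at row 9, prepending L[row]:
  step 1: row=9, L[9]='$', prepend. Next row=LF[9]=0
  step 2: row=0, L[0]='r', prepend. Next row=LF[0]=1
  step 3: row=1, L[1]='s', prepend. Next row=LF[1]=5
  step 4: row=5, L[5]='s', prepend. Next row=LF[5]=6
  step 5: row=6, L[6]='r', prepend. Next row=LF[6]=4
  step 6: row=4, L[4]='r', prepend. Next row=LF[4]=3
  step 7: row=3, L[3]='r', prepend. Next row=LF[3]=2
  step 8: row=2, L[2]='t', prepend. Next row=LF[2]=8
  step 9: row=8, L[8]='s', prepend. Next row=LF[8]=7
  step 10: row=7, L[7]='t', prepend. Next row=LF[7]=9
Reversed output: tstrrrssr$

Answer: tstrrrssr$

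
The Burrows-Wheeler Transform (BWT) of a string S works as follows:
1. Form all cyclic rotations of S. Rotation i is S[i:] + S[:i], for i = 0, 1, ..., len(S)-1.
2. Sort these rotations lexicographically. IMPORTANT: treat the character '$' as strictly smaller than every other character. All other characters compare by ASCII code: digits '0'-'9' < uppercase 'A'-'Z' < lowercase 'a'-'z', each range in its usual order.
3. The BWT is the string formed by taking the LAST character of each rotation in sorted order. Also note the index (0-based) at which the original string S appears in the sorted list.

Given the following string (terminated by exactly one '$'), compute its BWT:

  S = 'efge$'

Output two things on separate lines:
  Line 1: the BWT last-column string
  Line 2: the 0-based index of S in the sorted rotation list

All 5 rotations (rotation i = S[i:]+S[:i]):
  rot[0] = efge$
  rot[1] = fge$e
  rot[2] = ge$ef
  rot[3] = e$efg
  rot[4] = $efge
Sorted (with $ < everything):
  sorted[0] = $efge  (last char: 'e')
  sorted[1] = e$efg  (last char: 'g')
  sorted[2] = efge$  (last char: '$')
  sorted[3] = fge$e  (last char: 'e')
  sorted[4] = ge$ef  (last char: 'f')
Last column: eg$ef
Original string S is at sorted index 2

Answer: eg$ef
2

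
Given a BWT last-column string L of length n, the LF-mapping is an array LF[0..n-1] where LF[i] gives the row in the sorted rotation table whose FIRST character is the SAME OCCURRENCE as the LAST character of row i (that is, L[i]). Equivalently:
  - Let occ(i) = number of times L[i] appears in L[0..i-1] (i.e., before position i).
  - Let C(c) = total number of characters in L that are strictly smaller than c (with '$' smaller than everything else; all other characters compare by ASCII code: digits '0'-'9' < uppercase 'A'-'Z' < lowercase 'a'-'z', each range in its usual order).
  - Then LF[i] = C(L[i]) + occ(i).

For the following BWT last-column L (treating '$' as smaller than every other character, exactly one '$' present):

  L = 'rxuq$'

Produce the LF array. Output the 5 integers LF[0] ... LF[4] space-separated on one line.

Answer: 2 4 3 1 0

Derivation:
Char counts: '$':1, 'q':1, 'r':1, 'u':1, 'x':1
C (first-col start): C('$')=0, C('q')=1, C('r')=2, C('u')=3, C('x')=4
L[0]='r': occ=0, LF[0]=C('r')+0=2+0=2
L[1]='x': occ=0, LF[1]=C('x')+0=4+0=4
L[2]='u': occ=0, LF[2]=C('u')+0=3+0=3
L[3]='q': occ=0, LF[3]=C('q')+0=1+0=1
L[4]='$': occ=0, LF[4]=C('$')+0=0+0=0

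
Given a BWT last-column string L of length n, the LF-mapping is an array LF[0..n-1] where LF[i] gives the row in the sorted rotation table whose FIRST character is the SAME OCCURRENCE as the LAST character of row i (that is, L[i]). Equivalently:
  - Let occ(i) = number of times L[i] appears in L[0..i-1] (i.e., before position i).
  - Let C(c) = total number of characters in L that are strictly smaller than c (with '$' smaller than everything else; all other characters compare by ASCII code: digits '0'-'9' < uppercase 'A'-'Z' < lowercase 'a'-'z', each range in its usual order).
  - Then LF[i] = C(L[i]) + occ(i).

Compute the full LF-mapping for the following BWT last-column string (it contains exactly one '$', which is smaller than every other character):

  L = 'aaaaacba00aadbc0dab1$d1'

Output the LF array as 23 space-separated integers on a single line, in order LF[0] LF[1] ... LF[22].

Char counts: '$':1, '0':3, '1':2, 'a':9, 'b':3, 'c':2, 'd':3
C (first-col start): C('$')=0, C('0')=1, C('1')=4, C('a')=6, C('b')=15, C('c')=18, C('d')=20
L[0]='a': occ=0, LF[0]=C('a')+0=6+0=6
L[1]='a': occ=1, LF[1]=C('a')+1=6+1=7
L[2]='a': occ=2, LF[2]=C('a')+2=6+2=8
L[3]='a': occ=3, LF[3]=C('a')+3=6+3=9
L[4]='a': occ=4, LF[4]=C('a')+4=6+4=10
L[5]='c': occ=0, LF[5]=C('c')+0=18+0=18
L[6]='b': occ=0, LF[6]=C('b')+0=15+0=15
L[7]='a': occ=5, LF[7]=C('a')+5=6+5=11
L[8]='0': occ=0, LF[8]=C('0')+0=1+0=1
L[9]='0': occ=1, LF[9]=C('0')+1=1+1=2
L[10]='a': occ=6, LF[10]=C('a')+6=6+6=12
L[11]='a': occ=7, LF[11]=C('a')+7=6+7=13
L[12]='d': occ=0, LF[12]=C('d')+0=20+0=20
L[13]='b': occ=1, LF[13]=C('b')+1=15+1=16
L[14]='c': occ=1, LF[14]=C('c')+1=18+1=19
L[15]='0': occ=2, LF[15]=C('0')+2=1+2=3
L[16]='d': occ=1, LF[16]=C('d')+1=20+1=21
L[17]='a': occ=8, LF[17]=C('a')+8=6+8=14
L[18]='b': occ=2, LF[18]=C('b')+2=15+2=17
L[19]='1': occ=0, LF[19]=C('1')+0=4+0=4
L[20]='$': occ=0, LF[20]=C('$')+0=0+0=0
L[21]='d': occ=2, LF[21]=C('d')+2=20+2=22
L[22]='1': occ=1, LF[22]=C('1')+1=4+1=5

Answer: 6 7 8 9 10 18 15 11 1 2 12 13 20 16 19 3 21 14 17 4 0 22 5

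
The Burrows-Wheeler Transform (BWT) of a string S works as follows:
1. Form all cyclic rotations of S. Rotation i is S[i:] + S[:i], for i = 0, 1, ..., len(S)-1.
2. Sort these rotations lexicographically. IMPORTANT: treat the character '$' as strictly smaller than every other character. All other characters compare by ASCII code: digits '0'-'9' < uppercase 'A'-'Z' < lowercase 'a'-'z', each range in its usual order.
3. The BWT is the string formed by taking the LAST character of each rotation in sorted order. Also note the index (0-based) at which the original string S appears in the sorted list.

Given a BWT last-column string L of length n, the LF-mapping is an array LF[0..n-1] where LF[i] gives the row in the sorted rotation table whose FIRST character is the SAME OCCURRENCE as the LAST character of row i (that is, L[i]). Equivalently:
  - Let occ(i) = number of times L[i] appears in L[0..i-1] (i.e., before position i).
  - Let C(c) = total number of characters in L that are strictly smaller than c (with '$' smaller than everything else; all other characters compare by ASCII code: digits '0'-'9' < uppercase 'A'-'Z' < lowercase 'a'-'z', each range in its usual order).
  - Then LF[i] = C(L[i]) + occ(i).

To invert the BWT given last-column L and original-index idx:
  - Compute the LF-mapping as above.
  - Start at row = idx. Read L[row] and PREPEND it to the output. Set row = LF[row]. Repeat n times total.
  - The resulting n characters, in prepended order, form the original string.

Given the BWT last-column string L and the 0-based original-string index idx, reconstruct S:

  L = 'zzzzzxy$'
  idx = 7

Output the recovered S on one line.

Answer: zzxzyzz$

Derivation:
LF mapping: 3 4 5 6 7 1 2 0
Walk LF starting at row 7, prepending L[row]:
  step 1: row=7, L[7]='$', prepend. Next row=LF[7]=0
  step 2: row=0, L[0]='z', prepend. Next row=LF[0]=3
  step 3: row=3, L[3]='z', prepend. Next row=LF[3]=6
  step 4: row=6, L[6]='y', prepend. Next row=LF[6]=2
  step 5: row=2, L[2]='z', prepend. Next row=LF[2]=5
  step 6: row=5, L[5]='x', prepend. Next row=LF[5]=1
  step 7: row=1, L[1]='z', prepend. Next row=LF[1]=4
  step 8: row=4, L[4]='z', prepend. Next row=LF[4]=7
Reversed output: zzxzyzz$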